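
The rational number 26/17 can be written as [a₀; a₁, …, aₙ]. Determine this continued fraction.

[1; 1, 1, 8]

26 = 1·17 + 9, so a_0 = 1
17 = 1·9 + 8, so a_1 = 1
9 = 1·8 + 1, so a_2 = 1
8 = 8·1 + 0, so a_3 = 8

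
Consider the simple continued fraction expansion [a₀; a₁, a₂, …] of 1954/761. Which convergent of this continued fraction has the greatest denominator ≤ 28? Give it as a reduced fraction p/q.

a_0 = 2: 2/1  (≤ bound)
a_1 = 1: 3/1  (≤ bound)
a_2 = 1: 5/2  (≤ bound)
a_3 = 3: 18/7  (≤ bound)
a_4 = 5: 95/37  (> 28, stop)

18/7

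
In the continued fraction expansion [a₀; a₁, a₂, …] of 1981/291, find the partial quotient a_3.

1981 ÷ 291 → quotient 6, remainder 235
291 ÷ 235 → quotient 1, remainder 56
235 ÷ 56 → quotient 4, remainder 11
56 ÷ 11 → quotient 5, remainder 1

5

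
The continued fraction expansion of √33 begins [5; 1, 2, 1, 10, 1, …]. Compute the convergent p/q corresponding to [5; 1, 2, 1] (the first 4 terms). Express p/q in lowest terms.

23/4

Collapse the nested fraction from the inside out:
Start with 1.
2 + 1/(1/1) = 2 + 1/1 = 3/1
1 + 1/(3/1) = 1 + 1/3 = 4/3
5 + 1/(4/3) = 5 + 3/4 = 23/4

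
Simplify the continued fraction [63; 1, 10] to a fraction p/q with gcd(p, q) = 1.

Start with 10.
1 + 1/(10/1) = 1 + 1/10 = 11/10
63 + 1/(11/10) = 63 + 10/11 = 703/11

703/11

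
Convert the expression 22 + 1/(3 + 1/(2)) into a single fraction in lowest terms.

a_0 = 22: 22/1
a_1 = 3: 67/3
a_2 = 2: 156/7

156/7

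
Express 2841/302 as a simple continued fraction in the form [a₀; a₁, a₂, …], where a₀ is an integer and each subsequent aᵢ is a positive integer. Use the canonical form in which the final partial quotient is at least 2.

Run the Euclidean algorithm, recording each quotient:
⌊2841/302⌋ = 9, remainder 123
⌊302/123⌋ = 2, remainder 56
⌊123/56⌋ = 2, remainder 11
⌊56/11⌋ = 5, remainder 1
⌊11/1⌋ = 11, remainder 0

[9; 2, 2, 5, 11]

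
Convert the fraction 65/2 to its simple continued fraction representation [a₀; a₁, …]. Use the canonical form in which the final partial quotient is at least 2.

[32; 2]

65 ÷ 2 → quotient 32, remainder 1
2 ÷ 1 → quotient 2, remainder 0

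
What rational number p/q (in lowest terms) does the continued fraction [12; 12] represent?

Start with 12.
12 + 1/(12/1) = 12 + 1/12 = 145/12

145/12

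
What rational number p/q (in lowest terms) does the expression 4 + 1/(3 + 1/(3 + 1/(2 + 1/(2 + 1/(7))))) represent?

1786/415

Start with 7.
2 + 1/(7/1) = 2 + 1/7 = 15/7
2 + 1/(15/7) = 2 + 7/15 = 37/15
3 + 1/(37/15) = 3 + 15/37 = 126/37
3 + 1/(126/37) = 3 + 37/126 = 415/126
4 + 1/(415/126) = 4 + 126/415 = 1786/415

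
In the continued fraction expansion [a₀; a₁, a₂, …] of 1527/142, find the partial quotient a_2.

3

⌊1527/142⌋ = 10, remainder 107
⌊142/107⌋ = 1, remainder 35
⌊107/35⌋ = 3, remainder 2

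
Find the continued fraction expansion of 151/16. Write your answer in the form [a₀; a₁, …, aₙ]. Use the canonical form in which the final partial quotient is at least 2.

Repeatedly divide and take the remainder:
151 = 9·16 + 7, so a_0 = 9
16 = 2·7 + 2, so a_1 = 2
7 = 3·2 + 1, so a_2 = 3
2 = 2·1 + 0, so a_3 = 2

[9; 2, 3, 2]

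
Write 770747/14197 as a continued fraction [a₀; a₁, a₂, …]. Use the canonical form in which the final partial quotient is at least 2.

770747 = 54·14197 + 4109, so a_0 = 54
14197 = 3·4109 + 1870, so a_1 = 3
4109 = 2·1870 + 369, so a_2 = 2
1870 = 5·369 + 25, so a_3 = 5
369 = 14·25 + 19, so a_4 = 14
25 = 1·19 + 6, so a_5 = 1
19 = 3·6 + 1, so a_6 = 3
6 = 6·1 + 0, so a_7 = 6

[54; 3, 2, 5, 14, 1, 3, 6]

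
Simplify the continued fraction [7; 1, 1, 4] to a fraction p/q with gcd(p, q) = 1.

Start with 4.
1 + 1/(4/1) = 1 + 1/4 = 5/4
1 + 1/(5/4) = 1 + 4/5 = 9/5
7 + 1/(9/5) = 7 + 5/9 = 68/9

68/9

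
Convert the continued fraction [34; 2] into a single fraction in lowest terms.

69/2

Work from the innermost term outward:
Start with 2.
34 + 1/(2/1) = 34 + 1/2 = 69/2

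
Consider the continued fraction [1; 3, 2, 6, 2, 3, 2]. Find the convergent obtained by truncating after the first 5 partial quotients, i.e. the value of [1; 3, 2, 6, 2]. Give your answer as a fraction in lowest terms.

125/97

Start with 2.
6 + 1/(2/1) = 6 + 1/2 = 13/2
2 + 1/(13/2) = 2 + 2/13 = 28/13
3 + 1/(28/13) = 3 + 13/28 = 97/28
1 + 1/(97/28) = 1 + 28/97 = 125/97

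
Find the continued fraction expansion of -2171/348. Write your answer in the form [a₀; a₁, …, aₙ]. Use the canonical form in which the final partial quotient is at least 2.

[-7; 1, 3, 5, 5, 3]

-2171 = -7·348 + 265, so a_0 = -7
348 = 1·265 + 83, so a_1 = 1
265 = 3·83 + 16, so a_2 = 3
83 = 5·16 + 3, so a_3 = 5
16 = 5·3 + 1, so a_4 = 5
3 = 3·1 + 0, so a_5 = 3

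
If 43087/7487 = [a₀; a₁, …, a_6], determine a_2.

3

43087 ÷ 7487 → quotient 5, remainder 5652
7487 ÷ 5652 → quotient 1, remainder 1835
5652 ÷ 1835 → quotient 3, remainder 147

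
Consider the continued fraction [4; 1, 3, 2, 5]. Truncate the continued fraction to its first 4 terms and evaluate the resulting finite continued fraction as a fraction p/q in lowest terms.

43/9

Use the convergent recurrence hₖ = aₖ·hₖ₋₁ + hₖ₋₂ (and likewise for the denominators kₖ):
a_0 = 4: 4/1
a_1 = 1: 5/1
a_2 = 3: 19/4
a_3 = 2: 43/9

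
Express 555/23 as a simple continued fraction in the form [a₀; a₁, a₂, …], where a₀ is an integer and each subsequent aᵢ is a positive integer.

[24; 7, 1, 2]

555 ÷ 23 → quotient 24, remainder 3
23 ÷ 3 → quotient 7, remainder 2
3 ÷ 2 → quotient 1, remainder 1
2 ÷ 1 → quotient 2, remainder 0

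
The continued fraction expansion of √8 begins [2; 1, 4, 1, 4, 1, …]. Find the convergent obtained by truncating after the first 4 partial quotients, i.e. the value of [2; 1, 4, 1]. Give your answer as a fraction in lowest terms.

Build up convergents one term at a time:
a_0 = 2: 2/1
a_1 = 1: 3/1
a_2 = 4: 14/5
a_3 = 1: 17/6

17/6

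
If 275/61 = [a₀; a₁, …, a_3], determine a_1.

1

275 ÷ 61 → quotient 4, remainder 31
61 ÷ 31 → quotient 1, remainder 30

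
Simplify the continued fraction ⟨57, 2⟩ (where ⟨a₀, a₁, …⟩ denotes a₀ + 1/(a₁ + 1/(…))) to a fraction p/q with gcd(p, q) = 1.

Start with 2.
57 + 1/(2/1) = 57 + 1/2 = 115/2

115/2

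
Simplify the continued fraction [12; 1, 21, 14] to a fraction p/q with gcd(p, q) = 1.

4003/309

Start with 14.
21 + 1/(14/1) = 21 + 1/14 = 295/14
1 + 1/(295/14) = 1 + 14/295 = 309/295
12 + 1/(309/295) = 12 + 295/309 = 4003/309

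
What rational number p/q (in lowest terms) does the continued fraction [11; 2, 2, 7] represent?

422/37

Starting at the tail and folding back:
Start with 7.
2 + 1/(7/1) = 2 + 1/7 = 15/7
2 + 1/(15/7) = 2 + 7/15 = 37/15
11 + 1/(37/15) = 11 + 15/37 = 422/37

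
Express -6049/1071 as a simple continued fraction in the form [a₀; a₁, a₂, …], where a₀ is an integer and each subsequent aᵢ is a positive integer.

-6049 = -6·1071 + 377, so a_0 = -6
1071 = 2·377 + 317, so a_1 = 2
377 = 1·317 + 60, so a_2 = 1
317 = 5·60 + 17, so a_3 = 5
60 = 3·17 + 9, so a_4 = 3
17 = 1·9 + 8, so a_5 = 1
9 = 1·8 + 1, so a_6 = 1
8 = 8·1 + 0, so a_7 = 8

[-6; 2, 1, 5, 3, 1, 1, 8]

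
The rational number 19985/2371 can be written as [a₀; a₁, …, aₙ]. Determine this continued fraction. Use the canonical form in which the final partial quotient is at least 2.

Apply division with remainder until the remainder is 0:
⌊19985/2371⌋ = 8, remainder 1017
⌊2371/1017⌋ = 2, remainder 337
⌊1017/337⌋ = 3, remainder 6
⌊337/6⌋ = 56, remainder 1
⌊6/1⌋ = 6, remainder 0

[8; 2, 3, 56, 6]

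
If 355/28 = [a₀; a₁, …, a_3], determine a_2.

2

⌊355/28⌋ = 12, remainder 19
⌊28/19⌋ = 1, remainder 9
⌊19/9⌋ = 2, remainder 1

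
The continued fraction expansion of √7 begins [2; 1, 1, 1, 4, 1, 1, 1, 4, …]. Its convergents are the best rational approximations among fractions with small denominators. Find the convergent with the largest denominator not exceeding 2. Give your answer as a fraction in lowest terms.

a_0 = 2: 2/1  (≤ bound)
a_1 = 1: 3/1  (≤ bound)
a_2 = 1: 5/2  (≤ bound)
a_3 = 1: 8/3  (> 2, stop)

5/2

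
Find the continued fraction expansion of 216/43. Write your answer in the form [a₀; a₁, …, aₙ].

216 ÷ 43 → quotient 5, remainder 1
43 ÷ 1 → quotient 43, remainder 0

[5; 43]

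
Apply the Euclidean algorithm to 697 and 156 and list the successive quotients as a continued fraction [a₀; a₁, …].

697 ÷ 156 → quotient 4, remainder 73
156 ÷ 73 → quotient 2, remainder 10
73 ÷ 10 → quotient 7, remainder 3
10 ÷ 3 → quotient 3, remainder 1
3 ÷ 1 → quotient 3, remainder 0

[4; 2, 7, 3, 3]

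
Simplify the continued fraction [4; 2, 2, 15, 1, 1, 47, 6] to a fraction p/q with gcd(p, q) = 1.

200266/45489

Start with 6.
47 + 1/(6/1) = 47 + 1/6 = 283/6
1 + 1/(283/6) = 1 + 6/283 = 289/283
1 + 1/(289/283) = 1 + 283/289 = 572/289
15 + 1/(572/289) = 15 + 289/572 = 8869/572
2 + 1/(8869/572) = 2 + 572/8869 = 18310/8869
2 + 1/(18310/8869) = 2 + 8869/18310 = 45489/18310
4 + 1/(45489/18310) = 4 + 18310/45489 = 200266/45489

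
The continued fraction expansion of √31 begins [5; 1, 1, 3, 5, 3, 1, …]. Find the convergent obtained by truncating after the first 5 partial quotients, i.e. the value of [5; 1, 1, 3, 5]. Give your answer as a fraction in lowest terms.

Start with 5.
3 + 1/(5/1) = 3 + 1/5 = 16/5
1 + 1/(16/5) = 1 + 5/16 = 21/16
1 + 1/(21/16) = 1 + 16/21 = 37/21
5 + 1/(37/21) = 5 + 21/37 = 206/37

206/37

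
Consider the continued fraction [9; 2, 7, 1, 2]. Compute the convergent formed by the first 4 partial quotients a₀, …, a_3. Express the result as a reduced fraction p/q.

161/17

Compute successive convergents:
a_0 = 9: 9/1
a_1 = 2: 19/2
a_2 = 7: 142/15
a_3 = 1: 161/17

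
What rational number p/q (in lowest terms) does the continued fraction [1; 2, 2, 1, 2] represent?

Build up convergents one term at a time:
a_0 = 1: 1/1
a_1 = 2: 3/2
a_2 = 2: 7/5
a_3 = 1: 10/7
a_4 = 2: 27/19

27/19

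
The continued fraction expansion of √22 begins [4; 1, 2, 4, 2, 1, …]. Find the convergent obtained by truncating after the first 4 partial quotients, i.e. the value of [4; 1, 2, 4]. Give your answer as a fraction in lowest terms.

61/13

Start with 4.
2 + 1/(4/1) = 2 + 1/4 = 9/4
1 + 1/(9/4) = 1 + 4/9 = 13/9
4 + 1/(13/9) = 4 + 9/13 = 61/13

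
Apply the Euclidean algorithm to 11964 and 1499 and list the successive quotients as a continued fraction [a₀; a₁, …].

Repeatedly divide and take the remainder:
⌊11964/1499⌋ = 7, remainder 1471
⌊1499/1471⌋ = 1, remainder 28
⌊1471/28⌋ = 52, remainder 15
⌊28/15⌋ = 1, remainder 13
⌊15/13⌋ = 1, remainder 2
⌊13/2⌋ = 6, remainder 1
⌊2/1⌋ = 2, remainder 0

[7; 1, 52, 1, 1, 6, 2]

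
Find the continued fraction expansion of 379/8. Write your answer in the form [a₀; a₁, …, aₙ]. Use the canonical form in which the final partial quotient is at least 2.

[47; 2, 1, 2]

379 ÷ 8 → quotient 47, remainder 3
8 ÷ 3 → quotient 2, remainder 2
3 ÷ 2 → quotient 1, remainder 1
2 ÷ 1 → quotient 2, remainder 0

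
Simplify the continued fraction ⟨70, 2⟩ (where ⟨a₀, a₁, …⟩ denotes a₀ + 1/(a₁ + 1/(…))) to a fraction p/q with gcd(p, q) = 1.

141/2

a_0 = 70: 70/1
a_1 = 2: 141/2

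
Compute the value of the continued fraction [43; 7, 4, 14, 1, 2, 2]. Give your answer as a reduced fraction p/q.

130967/3036

Compute successive convergents:
a_0 = 43: 43/1
a_1 = 7: 302/7
a_2 = 4: 1251/29
a_3 = 14: 17816/413
a_4 = 1: 19067/442
a_5 = 2: 55950/1297
a_6 = 2: 130967/3036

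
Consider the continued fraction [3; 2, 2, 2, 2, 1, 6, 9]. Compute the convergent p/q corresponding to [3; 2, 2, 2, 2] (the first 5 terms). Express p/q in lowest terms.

Start with 2.
2 + 1/(2/1) = 2 + 1/2 = 5/2
2 + 1/(5/2) = 2 + 2/5 = 12/5
2 + 1/(12/5) = 2 + 5/12 = 29/12
3 + 1/(29/12) = 3 + 12/29 = 99/29

99/29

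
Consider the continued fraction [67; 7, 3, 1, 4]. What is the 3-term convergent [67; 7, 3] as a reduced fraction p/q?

1477/22

Use the convergent recurrence hₖ = aₖ·hₖ₋₁ + hₖ₋₂ (and likewise for the denominators kₖ):
a_0 = 67: 67/1
a_1 = 7: 470/7
a_2 = 3: 1477/22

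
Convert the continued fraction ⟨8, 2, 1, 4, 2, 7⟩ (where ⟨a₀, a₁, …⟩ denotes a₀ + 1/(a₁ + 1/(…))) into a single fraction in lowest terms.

a_0 = 8: 8/1
a_1 = 2: 17/2
a_2 = 1: 25/3
a_3 = 4: 117/14
a_4 = 2: 259/31
a_5 = 7: 1930/231

1930/231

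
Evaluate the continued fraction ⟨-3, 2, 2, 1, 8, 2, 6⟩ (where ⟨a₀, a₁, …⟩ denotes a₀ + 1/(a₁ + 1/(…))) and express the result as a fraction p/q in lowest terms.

-2149/835

Work from the innermost term outward:
Start with 6.
2 + 1/(6/1) = 2 + 1/6 = 13/6
8 + 1/(13/6) = 8 + 6/13 = 110/13
1 + 1/(110/13) = 1 + 13/110 = 123/110
2 + 1/(123/110) = 2 + 110/123 = 356/123
2 + 1/(356/123) = 2 + 123/356 = 835/356
-3 + 1/(835/356) = -3 + 356/835 = -2149/835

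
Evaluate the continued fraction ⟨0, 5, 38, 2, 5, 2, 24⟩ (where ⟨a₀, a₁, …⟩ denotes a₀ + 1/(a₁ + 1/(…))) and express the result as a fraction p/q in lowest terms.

22575/113462

Start with 24.
2 + 1/(24/1) = 2 + 1/24 = 49/24
5 + 1/(49/24) = 5 + 24/49 = 269/49
2 + 1/(269/49) = 2 + 49/269 = 587/269
38 + 1/(587/269) = 38 + 269/587 = 22575/587
5 + 1/(22575/587) = 5 + 587/22575 = 113462/22575
0 + 1/(113462/22575) = 0 + 22575/113462 = 22575/113462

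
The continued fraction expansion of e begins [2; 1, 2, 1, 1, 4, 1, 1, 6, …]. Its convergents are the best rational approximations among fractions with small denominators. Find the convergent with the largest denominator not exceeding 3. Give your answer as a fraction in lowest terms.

a_0 = 2: 2/1  (≤ bound)
a_1 = 1: 3/1  (≤ bound)
a_2 = 2: 8/3  (≤ bound)
a_3 = 1: 11/4  (> 3, stop)

8/3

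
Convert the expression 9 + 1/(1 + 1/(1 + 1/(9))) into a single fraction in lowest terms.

a_0 = 9: 9/1
a_1 = 1: 10/1
a_2 = 1: 19/2
a_3 = 9: 181/19

181/19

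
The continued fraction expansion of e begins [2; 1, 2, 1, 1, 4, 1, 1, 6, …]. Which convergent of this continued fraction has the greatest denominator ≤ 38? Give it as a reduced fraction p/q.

87/32

a_0 = 2: 2/1  (≤ bound)
a_1 = 1: 3/1  (≤ bound)
a_2 = 2: 8/3  (≤ bound)
a_3 = 1: 11/4  (≤ bound)
a_4 = 1: 19/7  (≤ bound)
a_5 = 4: 87/32  (≤ bound)
a_6 = 1: 106/39  (> 38, stop)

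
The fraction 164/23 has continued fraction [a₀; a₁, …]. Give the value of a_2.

1

⌊164/23⌋ = 7, remainder 3
⌊23/3⌋ = 7, remainder 2
⌊3/2⌋ = 1, remainder 1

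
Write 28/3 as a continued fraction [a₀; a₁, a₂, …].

[9; 3]

⌊28/3⌋ = 9, remainder 1
⌊3/1⌋ = 3, remainder 0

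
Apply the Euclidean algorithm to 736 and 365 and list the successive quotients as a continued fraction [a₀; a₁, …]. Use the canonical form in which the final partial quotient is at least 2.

[2; 60, 1, 5]

736 ÷ 365 → quotient 2, remainder 6
365 ÷ 6 → quotient 60, remainder 5
6 ÷ 5 → quotient 1, remainder 1
5 ÷ 1 → quotient 5, remainder 0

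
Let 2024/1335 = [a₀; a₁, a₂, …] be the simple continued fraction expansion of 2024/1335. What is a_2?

Apply division with remainder until the remainder is 0:
2024 ÷ 1335 → quotient 1, remainder 689
1335 ÷ 689 → quotient 1, remainder 646
689 ÷ 646 → quotient 1, remainder 43

1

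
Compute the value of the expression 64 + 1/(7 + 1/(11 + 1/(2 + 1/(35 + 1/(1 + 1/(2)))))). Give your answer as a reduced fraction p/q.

Work from the innermost term outward:
Start with 2.
1 + 1/(2/1) = 1 + 1/2 = 3/2
35 + 1/(3/2) = 35 + 2/3 = 107/3
2 + 1/(107/3) = 2 + 3/107 = 217/107
11 + 1/(217/107) = 11 + 107/217 = 2494/217
7 + 1/(2494/217) = 7 + 217/2494 = 17675/2494
64 + 1/(17675/2494) = 64 + 2494/17675 = 1133694/17675

1133694/17675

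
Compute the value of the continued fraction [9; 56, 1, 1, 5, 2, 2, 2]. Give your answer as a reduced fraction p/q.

72403/8029

a_0 = 9: 9/1
a_1 = 56: 505/56
a_2 = 1: 514/57
a_3 = 1: 1019/113
a_4 = 5: 5609/622
a_5 = 2: 12237/1357
a_6 = 2: 30083/3336
a_7 = 2: 72403/8029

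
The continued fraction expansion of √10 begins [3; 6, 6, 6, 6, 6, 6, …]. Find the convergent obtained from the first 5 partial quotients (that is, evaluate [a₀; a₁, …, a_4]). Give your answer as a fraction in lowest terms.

4443/1405

Collapse the nested fraction from the inside out:
Start with 6.
6 + 1/(6/1) = 6 + 1/6 = 37/6
6 + 1/(37/6) = 6 + 6/37 = 228/37
6 + 1/(228/37) = 6 + 37/228 = 1405/228
3 + 1/(1405/228) = 3 + 228/1405 = 4443/1405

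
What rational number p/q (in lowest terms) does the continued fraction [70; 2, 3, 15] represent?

Start with 15.
3 + 1/(15/1) = 3 + 1/15 = 46/15
2 + 1/(46/15) = 2 + 15/46 = 107/46
70 + 1/(107/46) = 70 + 46/107 = 7536/107

7536/107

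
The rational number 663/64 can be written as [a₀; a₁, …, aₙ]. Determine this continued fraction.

⌊663/64⌋ = 10, remainder 23
⌊64/23⌋ = 2, remainder 18
⌊23/18⌋ = 1, remainder 5
⌊18/5⌋ = 3, remainder 3
⌊5/3⌋ = 1, remainder 2
⌊3/2⌋ = 1, remainder 1
⌊2/1⌋ = 2, remainder 0

[10; 2, 1, 3, 1, 1, 2]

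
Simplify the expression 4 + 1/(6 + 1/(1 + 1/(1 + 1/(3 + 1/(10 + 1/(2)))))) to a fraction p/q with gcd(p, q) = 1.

a_0 = 4: 4/1
a_1 = 6: 25/6
a_2 = 1: 29/7
a_3 = 1: 54/13
a_4 = 3: 191/46
a_5 = 10: 1964/473
a_6 = 2: 4119/992

4119/992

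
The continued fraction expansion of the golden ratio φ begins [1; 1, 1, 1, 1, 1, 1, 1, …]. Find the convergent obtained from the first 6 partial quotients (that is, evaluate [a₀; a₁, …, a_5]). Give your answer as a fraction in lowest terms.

Start with 1.
1 + 1/(1/1) = 1 + 1/1 = 2/1
1 + 1/(2/1) = 1 + 1/2 = 3/2
1 + 1/(3/2) = 1 + 2/3 = 5/3
1 + 1/(5/3) = 1 + 3/5 = 8/5
1 + 1/(8/5) = 1 + 5/8 = 13/8

13/8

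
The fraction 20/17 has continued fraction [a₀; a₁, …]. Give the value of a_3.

2

20 ÷ 17 → quotient 1, remainder 3
17 ÷ 3 → quotient 5, remainder 2
3 ÷ 2 → quotient 1, remainder 1
2 ÷ 1 → quotient 2, remainder 0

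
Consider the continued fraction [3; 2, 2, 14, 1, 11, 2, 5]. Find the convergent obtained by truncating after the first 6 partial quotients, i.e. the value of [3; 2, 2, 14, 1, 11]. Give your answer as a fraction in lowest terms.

Collapse the nested fraction from the inside out:
Start with 11.
1 + 1/(11/1) = 1 + 1/11 = 12/11
14 + 1/(12/11) = 14 + 11/12 = 179/12
2 + 1/(179/12) = 2 + 12/179 = 370/179
2 + 1/(370/179) = 2 + 179/370 = 919/370
3 + 1/(919/370) = 3 + 370/919 = 3127/919

3127/919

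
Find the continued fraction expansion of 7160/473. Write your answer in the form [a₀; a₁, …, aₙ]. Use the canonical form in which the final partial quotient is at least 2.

[15; 7, 3, 1, 1, 1, 1, 3]

Apply division with remainder until the remainder is 0:
7160 ÷ 473 → quotient 15, remainder 65
473 ÷ 65 → quotient 7, remainder 18
65 ÷ 18 → quotient 3, remainder 11
18 ÷ 11 → quotient 1, remainder 7
11 ÷ 7 → quotient 1, remainder 4
7 ÷ 4 → quotient 1, remainder 3
4 ÷ 3 → quotient 1, remainder 1
3 ÷ 1 → quotient 3, remainder 0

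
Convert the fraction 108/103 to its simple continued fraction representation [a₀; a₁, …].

108 ÷ 103 → quotient 1, remainder 5
103 ÷ 5 → quotient 20, remainder 3
5 ÷ 3 → quotient 1, remainder 2
3 ÷ 2 → quotient 1, remainder 1
2 ÷ 1 → quotient 2, remainder 0

[1; 20, 1, 1, 2]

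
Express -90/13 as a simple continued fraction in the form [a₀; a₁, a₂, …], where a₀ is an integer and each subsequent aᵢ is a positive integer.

Repeatedly divide and take the remainder:
-90 ÷ 13 → quotient -7, remainder 1
13 ÷ 1 → quotient 13, remainder 0

[-7; 13]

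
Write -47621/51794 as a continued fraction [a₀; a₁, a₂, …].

-47621 ÷ 51794 → quotient -1, remainder 4173
51794 ÷ 4173 → quotient 12, remainder 1718
4173 ÷ 1718 → quotient 2, remainder 737
1718 ÷ 737 → quotient 2, remainder 244
737 ÷ 244 → quotient 3, remainder 5
244 ÷ 5 → quotient 48, remainder 4
5 ÷ 4 → quotient 1, remainder 1
4 ÷ 1 → quotient 4, remainder 0

[-1; 12, 2, 2, 3, 48, 1, 4]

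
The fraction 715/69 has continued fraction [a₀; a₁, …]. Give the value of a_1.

2

715 = 10·69 + 25, so a_0 = 10
69 = 2·25 + 19, so a_1 = 2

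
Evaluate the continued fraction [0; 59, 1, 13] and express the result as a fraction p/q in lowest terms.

a_0 = 0: 0/1
a_1 = 59: 1/59
a_2 = 1: 1/60
a_3 = 13: 14/839

14/839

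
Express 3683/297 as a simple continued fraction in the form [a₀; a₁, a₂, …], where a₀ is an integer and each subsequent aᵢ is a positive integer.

Apply division with remainder until the remainder is 0:
⌊3683/297⌋ = 12, remainder 119
⌊297/119⌋ = 2, remainder 59
⌊119/59⌋ = 2, remainder 1
⌊59/1⌋ = 59, remainder 0

[12; 2, 2, 59]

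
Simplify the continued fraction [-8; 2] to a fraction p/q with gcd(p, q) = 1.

Build up convergents one term at a time:
a_0 = -8: -8/1
a_1 = 2: -15/2

-15/2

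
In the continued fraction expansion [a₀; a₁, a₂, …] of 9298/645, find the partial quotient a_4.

Repeatedly divide and take the remainder:
9298 ÷ 645 → quotient 14, remainder 268
645 ÷ 268 → quotient 2, remainder 109
268 ÷ 109 → quotient 2, remainder 50
109 ÷ 50 → quotient 2, remainder 9
50 ÷ 9 → quotient 5, remainder 5

5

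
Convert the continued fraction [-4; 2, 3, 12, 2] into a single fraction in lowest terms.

a_0 = -4: -4/1
a_1 = 2: -7/2
a_2 = 3: -25/7
a_3 = 12: -307/86
a_4 = 2: -639/179

-639/179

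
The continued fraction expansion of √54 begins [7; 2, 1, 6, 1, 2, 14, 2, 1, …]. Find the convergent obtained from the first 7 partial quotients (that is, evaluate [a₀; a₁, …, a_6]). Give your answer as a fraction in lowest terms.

a_0 = 7: 7/1
a_1 = 2: 15/2
a_2 = 1: 22/3
a_3 = 6: 147/20
a_4 = 1: 169/23
a_5 = 2: 485/66
a_6 = 14: 6959/947

6959/947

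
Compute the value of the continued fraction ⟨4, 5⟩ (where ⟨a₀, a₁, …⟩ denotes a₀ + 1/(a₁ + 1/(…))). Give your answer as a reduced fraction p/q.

21/5

Use the convergent recurrence hₖ = aₖ·hₖ₋₁ + hₖ₋₂ (and likewise for the denominators kₖ):
a_0 = 4: 4/1
a_1 = 5: 21/5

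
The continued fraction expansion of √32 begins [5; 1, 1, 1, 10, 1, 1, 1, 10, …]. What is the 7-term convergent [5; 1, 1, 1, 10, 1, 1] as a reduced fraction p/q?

Compute successive convergents:
a_0 = 5: 5/1
a_1 = 1: 6/1
a_2 = 1: 11/2
a_3 = 1: 17/3
a_4 = 10: 181/32
a_5 = 1: 198/35
a_6 = 1: 379/67

379/67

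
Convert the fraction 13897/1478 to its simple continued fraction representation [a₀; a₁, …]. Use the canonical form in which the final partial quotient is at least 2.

Run the Euclidean algorithm, recording each quotient:
13897 ÷ 1478 → quotient 9, remainder 595
1478 ÷ 595 → quotient 2, remainder 288
595 ÷ 288 → quotient 2, remainder 19
288 ÷ 19 → quotient 15, remainder 3
19 ÷ 3 → quotient 6, remainder 1
3 ÷ 1 → quotient 3, remainder 0

[9; 2, 2, 15, 6, 3]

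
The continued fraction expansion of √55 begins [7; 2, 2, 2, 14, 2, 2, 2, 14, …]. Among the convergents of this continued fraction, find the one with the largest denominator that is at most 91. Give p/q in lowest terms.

a_0 = 7: 7/1  (≤ bound)
a_1 = 2: 15/2  (≤ bound)
a_2 = 2: 37/5  (≤ bound)
a_3 = 2: 89/12  (≤ bound)
a_4 = 14: 1283/173  (> 91, stop)

89/12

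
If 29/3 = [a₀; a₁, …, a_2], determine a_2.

29 ÷ 3 → quotient 9, remainder 2
3 ÷ 2 → quotient 1, remainder 1
2 ÷ 1 → quotient 2, remainder 0

2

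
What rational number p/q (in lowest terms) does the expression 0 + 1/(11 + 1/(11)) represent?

11/122

a_0 = 0: 0/1
a_1 = 11: 1/11
a_2 = 11: 11/122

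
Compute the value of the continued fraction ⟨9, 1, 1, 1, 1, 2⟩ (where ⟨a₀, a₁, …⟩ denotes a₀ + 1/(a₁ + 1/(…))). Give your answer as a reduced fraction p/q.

125/13

a_0 = 9: 9/1
a_1 = 1: 10/1
a_2 = 1: 19/2
a_3 = 1: 29/3
a_4 = 1: 48/5
a_5 = 2: 125/13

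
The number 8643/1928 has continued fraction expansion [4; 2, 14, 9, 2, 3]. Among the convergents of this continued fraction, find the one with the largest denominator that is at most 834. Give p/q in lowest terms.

2488/555

a_0 = 4: 4/1  (≤ bound)
a_1 = 2: 9/2  (≤ bound)
a_2 = 14: 130/29  (≤ bound)
a_3 = 9: 1179/263  (≤ bound)
a_4 = 2: 2488/555  (≤ bound)
a_5 = 3: 8643/1928  (> 834, stop)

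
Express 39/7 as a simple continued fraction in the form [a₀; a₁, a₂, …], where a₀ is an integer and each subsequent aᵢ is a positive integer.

Apply division with remainder until the remainder is 0:
39 ÷ 7 → quotient 5, remainder 4
7 ÷ 4 → quotient 1, remainder 3
4 ÷ 3 → quotient 1, remainder 1
3 ÷ 1 → quotient 3, remainder 0

[5; 1, 1, 3]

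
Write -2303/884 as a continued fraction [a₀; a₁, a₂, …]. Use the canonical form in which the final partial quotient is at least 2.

-2303 ÷ 884 → quotient -3, remainder 349
884 ÷ 349 → quotient 2, remainder 186
349 ÷ 186 → quotient 1, remainder 163
186 ÷ 163 → quotient 1, remainder 23
163 ÷ 23 → quotient 7, remainder 2
23 ÷ 2 → quotient 11, remainder 1
2 ÷ 1 → quotient 2, remainder 0

[-3; 2, 1, 1, 7, 11, 2]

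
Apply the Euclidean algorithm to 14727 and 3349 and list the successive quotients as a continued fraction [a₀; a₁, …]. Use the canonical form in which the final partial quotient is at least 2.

Apply division with remainder until the remainder is 0:
14727 ÷ 3349 → quotient 4, remainder 1331
3349 ÷ 1331 → quotient 2, remainder 687
1331 ÷ 687 → quotient 1, remainder 644
687 ÷ 644 → quotient 1, remainder 43
644 ÷ 43 → quotient 14, remainder 42
43 ÷ 42 → quotient 1, remainder 1
42 ÷ 1 → quotient 42, remainder 0

[4; 2, 1, 1, 14, 1, 42]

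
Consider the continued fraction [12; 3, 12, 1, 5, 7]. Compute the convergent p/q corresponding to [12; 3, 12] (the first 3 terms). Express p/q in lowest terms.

Start with 12.
3 + 1/(12/1) = 3 + 1/12 = 37/12
12 + 1/(37/12) = 12 + 12/37 = 456/37

456/37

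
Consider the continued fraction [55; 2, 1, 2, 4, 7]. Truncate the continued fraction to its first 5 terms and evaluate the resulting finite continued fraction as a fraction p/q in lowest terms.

Start with 4.
2 + 1/(4/1) = 2 + 1/4 = 9/4
1 + 1/(9/4) = 1 + 4/9 = 13/9
2 + 1/(13/9) = 2 + 9/13 = 35/13
55 + 1/(35/13) = 55 + 13/35 = 1938/35

1938/35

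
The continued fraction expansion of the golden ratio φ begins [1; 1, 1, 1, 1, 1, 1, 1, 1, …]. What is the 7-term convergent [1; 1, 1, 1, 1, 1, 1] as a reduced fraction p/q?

21/13

Compute successive convergents:
a_0 = 1: 1/1
a_1 = 1: 2/1
a_2 = 1: 3/2
a_3 = 1: 5/3
a_4 = 1: 8/5
a_5 = 1: 13/8
a_6 = 1: 21/13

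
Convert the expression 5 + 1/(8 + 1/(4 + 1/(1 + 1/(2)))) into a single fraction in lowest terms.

Compute successive convergents:
a_0 = 5: 5/1
a_1 = 8: 41/8
a_2 = 4: 169/33
a_3 = 1: 210/41
a_4 = 2: 589/115

589/115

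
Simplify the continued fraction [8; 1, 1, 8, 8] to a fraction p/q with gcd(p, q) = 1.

1177/138

a_0 = 8: 8/1
a_1 = 1: 9/1
a_2 = 1: 17/2
a_3 = 8: 145/17
a_4 = 8: 1177/138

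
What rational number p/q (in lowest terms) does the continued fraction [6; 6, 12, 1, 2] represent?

1424/231

Use the convergent recurrence hₖ = aₖ·hₖ₋₁ + hₖ₋₂ (and likewise for the denominators kₖ):
a_0 = 6: 6/1
a_1 = 6: 37/6
a_2 = 12: 450/73
a_3 = 1: 487/79
a_4 = 2: 1424/231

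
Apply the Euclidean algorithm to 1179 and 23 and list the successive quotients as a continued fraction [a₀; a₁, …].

[51; 3, 1, 5]

⌊1179/23⌋ = 51, remainder 6
⌊23/6⌋ = 3, remainder 5
⌊6/5⌋ = 1, remainder 1
⌊5/1⌋ = 5, remainder 0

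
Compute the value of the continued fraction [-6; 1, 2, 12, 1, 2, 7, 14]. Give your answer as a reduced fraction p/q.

-64659/12143

Start with 14.
7 + 1/(14/1) = 7 + 1/14 = 99/14
2 + 1/(99/14) = 2 + 14/99 = 212/99
1 + 1/(212/99) = 1 + 99/212 = 311/212
12 + 1/(311/212) = 12 + 212/311 = 3944/311
2 + 1/(3944/311) = 2 + 311/3944 = 8199/3944
1 + 1/(8199/3944) = 1 + 3944/8199 = 12143/8199
-6 + 1/(12143/8199) = -6 + 8199/12143 = -64659/12143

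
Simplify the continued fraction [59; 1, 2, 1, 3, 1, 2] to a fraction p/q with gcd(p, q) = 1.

Collapse the nested fraction from the inside out:
Start with 2.
1 + 1/(2/1) = 1 + 1/2 = 3/2
3 + 1/(3/2) = 3 + 2/3 = 11/3
1 + 1/(11/3) = 1 + 3/11 = 14/11
2 + 1/(14/11) = 2 + 11/14 = 39/14
1 + 1/(39/14) = 1 + 14/39 = 53/39
59 + 1/(53/39) = 59 + 39/53 = 3166/53

3166/53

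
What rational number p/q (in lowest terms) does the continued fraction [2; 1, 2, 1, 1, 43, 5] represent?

Collapse the nested fraction from the inside out:
Start with 5.
43 + 1/(5/1) = 43 + 1/5 = 216/5
1 + 1/(216/5) = 1 + 5/216 = 221/216
1 + 1/(221/216) = 1 + 216/221 = 437/221
2 + 1/(437/221) = 2 + 221/437 = 1095/437
1 + 1/(1095/437) = 1 + 437/1095 = 1532/1095
2 + 1/(1532/1095) = 2 + 1095/1532 = 4159/1532

4159/1532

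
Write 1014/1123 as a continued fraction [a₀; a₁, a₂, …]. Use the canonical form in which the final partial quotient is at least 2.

[0; 1, 9, 3, 3, 3, 3]

Apply division with remainder until the remainder is 0:
⌊1014/1123⌋ = 0, remainder 1014
⌊1123/1014⌋ = 1, remainder 109
⌊1014/109⌋ = 9, remainder 33
⌊109/33⌋ = 3, remainder 10
⌊33/10⌋ = 3, remainder 3
⌊10/3⌋ = 3, remainder 1
⌊3/1⌋ = 3, remainder 0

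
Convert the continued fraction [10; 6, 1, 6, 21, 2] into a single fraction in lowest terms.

21083/2078

Start with 2.
21 + 1/(2/1) = 21 + 1/2 = 43/2
6 + 1/(43/2) = 6 + 2/43 = 260/43
1 + 1/(260/43) = 1 + 43/260 = 303/260
6 + 1/(303/260) = 6 + 260/303 = 2078/303
10 + 1/(2078/303) = 10 + 303/2078 = 21083/2078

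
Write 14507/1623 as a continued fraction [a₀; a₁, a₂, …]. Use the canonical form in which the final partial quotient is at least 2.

[8; 1, 15, 4, 2, 1, 7]

14507 = 8·1623 + 1523, so a_0 = 8
1623 = 1·1523 + 100, so a_1 = 1
1523 = 15·100 + 23, so a_2 = 15
100 = 4·23 + 8, so a_3 = 4
23 = 2·8 + 7, so a_4 = 2
8 = 1·7 + 1, so a_5 = 1
7 = 7·1 + 0, so a_6 = 7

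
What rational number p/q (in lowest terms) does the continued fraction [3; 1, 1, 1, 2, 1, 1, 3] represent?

Start with 3.
1 + 1/(3/1) = 1 + 1/3 = 4/3
1 + 1/(4/3) = 1 + 3/4 = 7/4
2 + 1/(7/4) = 2 + 4/7 = 18/7
1 + 1/(18/7) = 1 + 7/18 = 25/18
1 + 1/(25/18) = 1 + 18/25 = 43/25
1 + 1/(43/25) = 1 + 25/43 = 68/43
3 + 1/(68/43) = 3 + 43/68 = 247/68

247/68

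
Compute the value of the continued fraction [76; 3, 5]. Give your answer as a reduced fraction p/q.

1221/16

a_0 = 76: 76/1
a_1 = 3: 229/3
a_2 = 5: 1221/16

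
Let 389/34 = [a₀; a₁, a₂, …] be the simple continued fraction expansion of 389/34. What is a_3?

1

389 = 11·34 + 15, so a_0 = 11
34 = 2·15 + 4, so a_1 = 2
15 = 3·4 + 3, so a_2 = 3
4 = 1·3 + 1, so a_3 = 1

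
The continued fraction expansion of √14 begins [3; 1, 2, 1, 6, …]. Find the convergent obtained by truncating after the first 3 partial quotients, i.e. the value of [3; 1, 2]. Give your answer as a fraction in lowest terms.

11/3

Starting at the tail and folding back:
Start with 2.
1 + 1/(2/1) = 1 + 1/2 = 3/2
3 + 1/(3/2) = 3 + 2/3 = 11/3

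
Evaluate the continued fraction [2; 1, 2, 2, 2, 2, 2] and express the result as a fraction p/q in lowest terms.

268/99

Use the convergent recurrence hₖ = aₖ·hₖ₋₁ + hₖ₋₂ (and likewise for the denominators kₖ):
a_0 = 2: 2/1
a_1 = 1: 3/1
a_2 = 2: 8/3
a_3 = 2: 19/7
a_4 = 2: 46/17
a_5 = 2: 111/41
a_6 = 2: 268/99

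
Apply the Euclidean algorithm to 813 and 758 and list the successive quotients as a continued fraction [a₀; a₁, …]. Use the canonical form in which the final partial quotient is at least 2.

[1; 13, 1, 3, 1, 1, 2, 2]

813 ÷ 758 → quotient 1, remainder 55
758 ÷ 55 → quotient 13, remainder 43
55 ÷ 43 → quotient 1, remainder 12
43 ÷ 12 → quotient 3, remainder 7
12 ÷ 7 → quotient 1, remainder 5
7 ÷ 5 → quotient 1, remainder 2
5 ÷ 2 → quotient 2, remainder 1
2 ÷ 1 → quotient 2, remainder 0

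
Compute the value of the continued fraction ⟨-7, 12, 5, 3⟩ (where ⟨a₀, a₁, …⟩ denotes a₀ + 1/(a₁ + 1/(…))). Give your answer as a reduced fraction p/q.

-1349/195

Use the convergent recurrence hₖ = aₖ·hₖ₋₁ + hₖ₋₂ (and likewise for the denominators kₖ):
a_0 = -7: -7/1
a_1 = 12: -83/12
a_2 = 5: -422/61
a_3 = 3: -1349/195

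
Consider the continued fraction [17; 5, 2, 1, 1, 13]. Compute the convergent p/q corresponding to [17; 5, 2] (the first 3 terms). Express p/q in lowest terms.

189/11

Build up convergents one term at a time:
a_0 = 17: 17/1
a_1 = 5: 86/5
a_2 = 2: 189/11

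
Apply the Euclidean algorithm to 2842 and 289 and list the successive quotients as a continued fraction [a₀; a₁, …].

[9; 1, 5, 48]

Run the Euclidean algorithm, recording each quotient:
⌊2842/289⌋ = 9, remainder 241
⌊289/241⌋ = 1, remainder 48
⌊241/48⌋ = 5, remainder 1
⌊48/1⌋ = 48, remainder 0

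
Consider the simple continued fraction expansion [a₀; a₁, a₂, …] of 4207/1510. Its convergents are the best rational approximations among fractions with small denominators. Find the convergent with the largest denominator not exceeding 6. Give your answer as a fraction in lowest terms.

a_0 = 2: 2/1  (≤ bound)
a_1 = 1: 3/1  (≤ bound)
a_2 = 3: 11/4  (≤ bound)
a_3 = 1: 14/5  (≤ bound)
a_4 = 2: 39/14  (> 6, stop)

14/5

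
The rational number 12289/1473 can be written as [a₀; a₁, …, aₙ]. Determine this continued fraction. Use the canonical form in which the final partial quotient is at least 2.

[8; 2, 1, 11, 42]

Apply division with remainder until the remainder is 0:
12289 ÷ 1473 → quotient 8, remainder 505
1473 ÷ 505 → quotient 2, remainder 463
505 ÷ 463 → quotient 1, remainder 42
463 ÷ 42 → quotient 11, remainder 1
42 ÷ 1 → quotient 42, remainder 0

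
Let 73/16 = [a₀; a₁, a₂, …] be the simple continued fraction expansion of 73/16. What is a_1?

Run the Euclidean algorithm, recording each quotient:
⌊73/16⌋ = 4, remainder 9
⌊16/9⌋ = 1, remainder 7

1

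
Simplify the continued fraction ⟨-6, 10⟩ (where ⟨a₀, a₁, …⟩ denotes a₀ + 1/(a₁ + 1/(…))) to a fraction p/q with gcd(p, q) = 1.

Build up convergents one term at a time:
a_0 = -6: -6/1
a_1 = 10: -59/10

-59/10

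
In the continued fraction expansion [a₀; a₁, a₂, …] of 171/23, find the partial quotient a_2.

171 ÷ 23 → quotient 7, remainder 10
23 ÷ 10 → quotient 2, remainder 3
10 ÷ 3 → quotient 3, remainder 1

3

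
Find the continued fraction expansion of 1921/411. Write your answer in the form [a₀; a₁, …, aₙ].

[4; 1, 2, 14, 1, 8]

1921 ÷ 411 → quotient 4, remainder 277
411 ÷ 277 → quotient 1, remainder 134
277 ÷ 134 → quotient 2, remainder 9
134 ÷ 9 → quotient 14, remainder 8
9 ÷ 8 → quotient 1, remainder 1
8 ÷ 1 → quotient 8, remainder 0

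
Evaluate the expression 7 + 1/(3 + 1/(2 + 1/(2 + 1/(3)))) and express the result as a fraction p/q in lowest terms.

Start with 3.
2 + 1/(3/1) = 2 + 1/3 = 7/3
2 + 1/(7/3) = 2 + 3/7 = 17/7
3 + 1/(17/7) = 3 + 7/17 = 58/17
7 + 1/(58/17) = 7 + 17/58 = 423/58

423/58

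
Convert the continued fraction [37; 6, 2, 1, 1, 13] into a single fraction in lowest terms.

a_0 = 37: 37/1
a_1 = 6: 223/6
a_2 = 2: 483/13
a_3 = 1: 706/19
a_4 = 1: 1189/32
a_5 = 13: 16163/435

16163/435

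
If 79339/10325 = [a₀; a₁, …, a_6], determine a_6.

79339 = 7·10325 + 7064, so a_0 = 7
10325 = 1·7064 + 3261, so a_1 = 1
7064 = 2·3261 + 542, so a_2 = 2
3261 = 6·542 + 9, so a_3 = 6
542 = 60·9 + 2, so a_4 = 60
9 = 4·2 + 1, so a_5 = 4
2 = 2·1 + 0, so a_6 = 2

2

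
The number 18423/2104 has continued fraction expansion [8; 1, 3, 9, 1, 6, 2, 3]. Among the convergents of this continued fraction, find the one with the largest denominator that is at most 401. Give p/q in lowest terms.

List convergents until the denominator exceeds the bound:
a_0 = 8: 8/1  (≤ bound)
a_1 = 1: 9/1  (≤ bound)
a_2 = 3: 35/4  (≤ bound)
a_3 = 9: 324/37  (≤ bound)
a_4 = 1: 359/41  (≤ bound)
a_5 = 6: 2478/283  (≤ bound)
a_6 = 2: 5315/607  (> 401, stop)

2478/283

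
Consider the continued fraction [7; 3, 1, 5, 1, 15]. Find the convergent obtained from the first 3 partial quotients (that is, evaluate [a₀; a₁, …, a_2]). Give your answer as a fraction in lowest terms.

29/4

Work from the innermost term outward:
Start with 1.
3 + 1/(1/1) = 3 + 1/1 = 4/1
7 + 1/(4/1) = 7 + 1/4 = 29/4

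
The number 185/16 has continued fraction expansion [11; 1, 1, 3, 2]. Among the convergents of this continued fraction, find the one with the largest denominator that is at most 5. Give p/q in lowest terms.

List convergents until the denominator exceeds the bound:
a_0 = 11: 11/1  (≤ bound)
a_1 = 1: 12/1  (≤ bound)
a_2 = 1: 23/2  (≤ bound)
a_3 = 3: 81/7  (> 5, stop)

23/2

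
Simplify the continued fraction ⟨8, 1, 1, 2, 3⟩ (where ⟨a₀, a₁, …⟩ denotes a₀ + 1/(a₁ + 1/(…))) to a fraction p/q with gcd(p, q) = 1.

a_0 = 8: 8/1
a_1 = 1: 9/1
a_2 = 1: 17/2
a_3 = 2: 43/5
a_4 = 3: 146/17

146/17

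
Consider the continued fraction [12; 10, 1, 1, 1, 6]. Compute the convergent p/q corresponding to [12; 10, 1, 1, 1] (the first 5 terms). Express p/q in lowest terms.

387/32

Starting at the tail and folding back:
Start with 1.
1 + 1/(1/1) = 1 + 1/1 = 2/1
1 + 1/(2/1) = 1 + 1/2 = 3/2
10 + 1/(3/2) = 10 + 2/3 = 32/3
12 + 1/(32/3) = 12 + 3/32 = 387/32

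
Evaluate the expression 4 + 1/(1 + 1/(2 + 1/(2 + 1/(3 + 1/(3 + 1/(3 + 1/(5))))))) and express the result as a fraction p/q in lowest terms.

6517/1384

Start with 5.
3 + 1/(5/1) = 3 + 1/5 = 16/5
3 + 1/(16/5) = 3 + 5/16 = 53/16
3 + 1/(53/16) = 3 + 16/53 = 175/53
2 + 1/(175/53) = 2 + 53/175 = 403/175
2 + 1/(403/175) = 2 + 175/403 = 981/403
1 + 1/(981/403) = 1 + 403/981 = 1384/981
4 + 1/(1384/981) = 4 + 981/1384 = 6517/1384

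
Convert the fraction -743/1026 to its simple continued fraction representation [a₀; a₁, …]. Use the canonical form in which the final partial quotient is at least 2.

Apply division with remainder until the remainder is 0:
⌊-743/1026⌋ = -1, remainder 283
⌊1026/283⌋ = 3, remainder 177
⌊283/177⌋ = 1, remainder 106
⌊177/106⌋ = 1, remainder 71
⌊106/71⌋ = 1, remainder 35
⌊71/35⌋ = 2, remainder 1
⌊35/1⌋ = 35, remainder 0

[-1; 3, 1, 1, 1, 2, 35]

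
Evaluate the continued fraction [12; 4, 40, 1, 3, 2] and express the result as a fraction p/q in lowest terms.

Collapse the nested fraction from the inside out:
Start with 2.
3 + 1/(2/1) = 3 + 1/2 = 7/2
1 + 1/(7/2) = 1 + 2/7 = 9/7
40 + 1/(9/7) = 40 + 7/9 = 367/9
4 + 1/(367/9) = 4 + 9/367 = 1477/367
12 + 1/(1477/367) = 12 + 367/1477 = 18091/1477

18091/1477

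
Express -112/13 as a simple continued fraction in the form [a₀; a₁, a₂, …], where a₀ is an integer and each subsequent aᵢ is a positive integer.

-112 = -9·13 + 5, so a_0 = -9
13 = 2·5 + 3, so a_1 = 2
5 = 1·3 + 2, so a_2 = 1
3 = 1·2 + 1, so a_3 = 1
2 = 2·1 + 0, so a_4 = 2

[-9; 2, 1, 1, 2]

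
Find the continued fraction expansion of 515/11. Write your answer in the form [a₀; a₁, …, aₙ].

515 ÷ 11 → quotient 46, remainder 9
11 ÷ 9 → quotient 1, remainder 2
9 ÷ 2 → quotient 4, remainder 1
2 ÷ 1 → quotient 2, remainder 0

[46; 1, 4, 2]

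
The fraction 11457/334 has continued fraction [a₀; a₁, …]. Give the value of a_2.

Run the Euclidean algorithm, recording each quotient:
11457 ÷ 334 → quotient 34, remainder 101
334 ÷ 101 → quotient 3, remainder 31
101 ÷ 31 → quotient 3, remainder 8

3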